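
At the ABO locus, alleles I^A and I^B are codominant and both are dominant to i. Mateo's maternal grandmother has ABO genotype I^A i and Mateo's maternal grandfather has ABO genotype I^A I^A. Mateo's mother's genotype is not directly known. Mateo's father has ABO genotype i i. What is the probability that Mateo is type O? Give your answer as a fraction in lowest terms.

Mateo's mother's ABO genotype from I^A i × I^A I^A: 1/2 I^A I^A, 1/2 I^A i.
Crossing each possibility with the father i i and summing P(type O): 1/2·0 + 1/2·1/2 = 1/4.

1/4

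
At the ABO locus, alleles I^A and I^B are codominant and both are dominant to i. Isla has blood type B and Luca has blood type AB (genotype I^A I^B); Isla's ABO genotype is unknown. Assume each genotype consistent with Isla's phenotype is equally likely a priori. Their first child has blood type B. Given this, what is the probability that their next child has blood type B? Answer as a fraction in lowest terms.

Possible genotypes: Isla ∈ {I^B I^B, I^B i}; Luca ∈ {I^A I^B}.
Weight each parental genotype pair by prior × P(type-B child):
  I^B I^B × I^A I^B: posterior weight 1/2; P(next child type B) = 1/2.
  I^B i × I^A I^B: posterior weight 1/2; P(next child type B) = 1/2.
Weighted sum = 1/2.

1/2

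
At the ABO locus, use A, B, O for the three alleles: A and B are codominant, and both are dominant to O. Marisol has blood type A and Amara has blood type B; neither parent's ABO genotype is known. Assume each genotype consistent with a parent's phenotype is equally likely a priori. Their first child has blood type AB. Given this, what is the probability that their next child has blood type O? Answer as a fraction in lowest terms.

Possible genotypes: Marisol ∈ {AA, AO}; Amara ∈ {BB, BO}.
Weight each parental genotype pair by prior × P(type-AB child):
  AA × BB: posterior weight 4/9; P(next child type O) = 0.
  AA × BO: posterior weight 2/9; P(next child type O) = 0.
  AO × BB: posterior weight 2/9; P(next child type O) = 0.
  AO × BO: posterior weight 1/9; P(next child type O) = 1/4.
Weighted sum = 1/36.

1/36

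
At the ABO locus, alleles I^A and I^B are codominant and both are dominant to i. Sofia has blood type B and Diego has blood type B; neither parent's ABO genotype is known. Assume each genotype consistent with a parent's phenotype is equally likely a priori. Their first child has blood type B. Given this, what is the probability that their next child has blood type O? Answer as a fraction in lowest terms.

Possible genotypes: Sofia ∈ {I^B I^B, I^B i}; Diego ∈ {I^B I^B, I^B i}.
Weight each parental genotype pair by prior × P(type-B child):
  I^B I^B × I^B I^B: posterior weight 4/15; P(next child type O) = 0.
  I^B I^B × I^B i: posterior weight 4/15; P(next child type O) = 0.
  I^B i × I^B I^B: posterior weight 4/15; P(next child type O) = 0.
  I^B i × I^B i: posterior weight 1/5; P(next child type O) = 1/4.
Weighted sum = 1/20.

1/20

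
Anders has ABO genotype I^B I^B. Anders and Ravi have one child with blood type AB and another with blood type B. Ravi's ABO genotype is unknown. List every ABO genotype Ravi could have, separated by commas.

I^A I^B, I^A i

For each candidate genotype of Ravi, check whether crossing it with I^B I^B can produce every observed child phenotype.
  I^A I^A → possible child types {AB} ✗
  I^A I^B → possible child types {B, AB} ✓
  I^A i → possible child types {B, AB} ✓
  I^B I^B → possible child types {B} ✗
  I^B i → possible child types {B} ✗
  i i → possible child types {B} ✗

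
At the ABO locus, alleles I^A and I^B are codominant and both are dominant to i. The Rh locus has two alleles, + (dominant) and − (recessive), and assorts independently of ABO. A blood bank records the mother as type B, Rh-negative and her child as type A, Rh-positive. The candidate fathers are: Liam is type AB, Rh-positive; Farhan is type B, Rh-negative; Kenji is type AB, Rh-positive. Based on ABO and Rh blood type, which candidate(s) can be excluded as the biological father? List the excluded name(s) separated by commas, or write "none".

A candidate is excluded only if no genotype consistent with his phenotype could produce a type A, Rh-positive child with a type B, Rh-negative mother.
Farhan (type B, Rh-): no genotype consistent with that phenotype can produce a type-A Rh+ child with a type-B mother.

Farhan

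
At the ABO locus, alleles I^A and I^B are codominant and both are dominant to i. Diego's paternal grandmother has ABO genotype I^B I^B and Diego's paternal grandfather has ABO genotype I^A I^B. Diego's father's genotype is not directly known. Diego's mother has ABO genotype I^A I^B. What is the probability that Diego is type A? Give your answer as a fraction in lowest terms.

Diego's father's ABO genotype from I^B I^B × I^A I^B: 1/2 I^A I^B, 1/2 I^B I^B.
Crossing each possibility with the mother I^A I^B and summing P(type A): 1/2·1/4 + 1/2·0 = 1/8.

1/8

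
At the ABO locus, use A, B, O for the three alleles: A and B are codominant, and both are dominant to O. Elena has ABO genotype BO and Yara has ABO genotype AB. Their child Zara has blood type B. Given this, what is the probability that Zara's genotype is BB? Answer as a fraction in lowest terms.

1/2

Cross BO × AB → 1/4 AB, 1/4 AO, 1/4 BB, 1/4 BO.
Type-B genotypes among offspring: BB (1/4), BO (1/4); total 1/2.
P(BB | type B) = (1/4) / (1/2) = 1/2.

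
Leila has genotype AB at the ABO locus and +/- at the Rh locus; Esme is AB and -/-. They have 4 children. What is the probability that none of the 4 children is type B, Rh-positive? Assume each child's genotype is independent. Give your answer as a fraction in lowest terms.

2401/4096

ABO cross AB × AB → 1/4 A, 1/4 B, 1/2 AB.
Rh cross +/- × -/- → 1/2 Rh+, 1/2 Rh-; so P(type B, Rh-positive) = 1/4 × 1/2 = 1/8 per child.
P(not type B, Rh-positive) = 7/8 for one child; (7/8)^4 = 2401/4096.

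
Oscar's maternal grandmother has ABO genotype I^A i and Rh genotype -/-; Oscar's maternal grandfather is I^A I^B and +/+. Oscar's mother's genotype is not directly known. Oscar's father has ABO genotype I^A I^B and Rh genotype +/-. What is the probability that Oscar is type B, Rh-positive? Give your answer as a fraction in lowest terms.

Oscar's mother's ABO genotype from I^A i × I^A I^B: 1/4 I^A I^A, 1/4 I^A I^B, 1/4 I^A i, 1/4 I^B i.
Crossing each possibility with the father I^A I^B and summing P(type B): 1/4·0 + 1/4·1/4 + 1/4·1/4 + 1/4·1/2 = 1/4.
Similarly for Rh via the mother's Rh distribution: P(Rh+) = 3/4.
Independent loci: 1/4 × 3/4 = 3/16.

3/16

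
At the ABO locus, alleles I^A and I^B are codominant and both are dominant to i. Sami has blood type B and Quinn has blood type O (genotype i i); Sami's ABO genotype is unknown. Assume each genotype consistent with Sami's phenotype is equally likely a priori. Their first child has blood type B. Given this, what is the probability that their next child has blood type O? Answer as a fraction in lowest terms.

1/6

Possible genotypes: Sami ∈ {I^B I^B, I^B i}; Quinn ∈ {i i}.
Weight each parental genotype pair by prior × P(type-B child):
  I^B I^B × i i: posterior weight 2/3; P(next child type O) = 0.
  I^B i × i i: posterior weight 1/3; P(next child type O) = 1/2.
Weighted sum = 1/6.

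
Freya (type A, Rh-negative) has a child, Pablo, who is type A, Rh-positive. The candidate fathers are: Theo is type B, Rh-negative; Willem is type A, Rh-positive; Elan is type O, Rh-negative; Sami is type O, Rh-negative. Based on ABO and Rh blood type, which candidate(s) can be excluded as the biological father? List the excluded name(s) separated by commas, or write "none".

A candidate is excluded only if no genotype consistent with his phenotype could produce a type A, Rh-positive child with a type A, Rh-negative mother.
Theo (type B, Rh-): no genotype consistent with that phenotype can produce a type-A Rh+ child with a type-A mother.
Elan (type O, Rh-): no genotype consistent with that phenotype can produce a type-A Rh+ child with a type-A mother.
Sami (type O, Rh-): no genotype consistent with that phenotype can produce a type-A Rh+ child with a type-A mother.

Theo, Elan, Sami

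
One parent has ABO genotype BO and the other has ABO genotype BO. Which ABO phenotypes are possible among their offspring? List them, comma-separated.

Gametes from BO × BO give offspring ABO genotypes BB, BO, OO, i.e. phenotypes O, B.

O, B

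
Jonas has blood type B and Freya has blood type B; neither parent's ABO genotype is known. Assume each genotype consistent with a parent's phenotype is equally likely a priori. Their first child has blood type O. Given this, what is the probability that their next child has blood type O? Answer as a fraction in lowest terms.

Possible genotypes: Jonas ∈ {I^B I^B, I^B i}; Freya ∈ {I^B I^B, I^B i}.
Weight each parental genotype pair by prior × P(type-O child):
  I^B i × I^B i: posterior weight 1; P(next child type O) = 1/4.
Weighted sum = 1/4.

1/4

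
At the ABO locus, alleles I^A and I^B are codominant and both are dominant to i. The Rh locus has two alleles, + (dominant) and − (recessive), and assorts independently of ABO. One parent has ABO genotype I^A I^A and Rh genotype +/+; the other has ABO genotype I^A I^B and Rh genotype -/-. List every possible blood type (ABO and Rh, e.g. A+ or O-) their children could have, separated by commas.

A+, AB+

Gametes from I^A I^A × I^A I^B give offspring ABO genotypes I^A I^A, I^A I^B, i.e. phenotypes A, AB.
Rh cross +/+ × -/- → phenotypes Rh+.
Combining independently: A+, AB+.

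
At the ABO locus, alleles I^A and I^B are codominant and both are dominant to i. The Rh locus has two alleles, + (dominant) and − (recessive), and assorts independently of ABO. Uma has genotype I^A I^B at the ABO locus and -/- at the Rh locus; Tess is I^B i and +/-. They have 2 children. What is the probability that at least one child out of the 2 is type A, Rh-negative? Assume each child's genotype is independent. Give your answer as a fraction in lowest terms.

ABO cross I^A I^B × I^B i → 1/4 A, 1/2 B, 1/4 AB.
Rh cross -/- × +/- → 1/2 Rh+, 1/2 Rh-; so P(type A, Rh-negative) = 1/4 × 1/2 = 1/8 per child.
P(none) = (7/8)^2 = 49/64; P(at least one) = 1 − 49/64 = 15/64.

15/64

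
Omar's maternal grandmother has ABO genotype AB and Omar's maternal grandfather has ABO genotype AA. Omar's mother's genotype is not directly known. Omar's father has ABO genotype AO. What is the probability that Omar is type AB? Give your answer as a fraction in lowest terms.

Omar's mother's ABO genotype from AB × AA: 1/2 AA, 1/2 AB.
Crossing each possibility with the father AO and summing P(type AB): 1/2·0 + 1/2·1/4 = 1/8.

1/8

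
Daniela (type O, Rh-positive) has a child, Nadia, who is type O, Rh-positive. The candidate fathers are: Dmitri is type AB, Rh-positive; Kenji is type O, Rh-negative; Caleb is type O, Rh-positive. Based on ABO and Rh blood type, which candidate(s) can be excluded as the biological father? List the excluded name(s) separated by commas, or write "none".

Dmitri

A candidate is excluded only if no genotype consistent with his phenotype could produce a type O, Rh-positive child with a type O, Rh-positive mother.
Dmitri (type AB, Rh+): no genotype consistent with that phenotype can produce a type-O Rh+ child with a type-O mother.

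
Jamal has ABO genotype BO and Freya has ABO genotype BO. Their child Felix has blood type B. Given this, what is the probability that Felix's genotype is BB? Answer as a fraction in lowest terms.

1/3

Cross BO × BO → 1/4 BB, 1/2 BO, 1/4 OO.
Type-B genotypes among offspring: BB (1/4), BO (1/2); total 3/4.
P(BB | type B) = (1/4) / (3/4) = 1/3.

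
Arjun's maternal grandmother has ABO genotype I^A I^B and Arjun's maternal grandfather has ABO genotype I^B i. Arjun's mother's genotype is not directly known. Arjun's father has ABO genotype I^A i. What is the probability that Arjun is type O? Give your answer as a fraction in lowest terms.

1/8

Arjun's mother's ABO genotype from I^A I^B × I^B i: 1/4 I^A I^B, 1/4 I^A i, 1/4 I^B I^B, 1/4 I^B i.
Crossing each possibility with the father I^A i and summing P(type O): 1/4·0 + 1/4·1/4 + 1/4·0 + 1/4·1/4 = 1/8.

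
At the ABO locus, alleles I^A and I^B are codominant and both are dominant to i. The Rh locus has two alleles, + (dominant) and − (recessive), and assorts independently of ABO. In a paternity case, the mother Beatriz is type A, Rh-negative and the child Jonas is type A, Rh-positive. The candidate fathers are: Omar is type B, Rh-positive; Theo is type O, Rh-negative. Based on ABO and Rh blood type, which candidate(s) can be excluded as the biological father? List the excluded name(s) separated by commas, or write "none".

A candidate is excluded only if no genotype consistent with his phenotype could produce a type A, Rh-positive child with a type A, Rh-negative mother.
Theo (type O, Rh-): no genotype consistent with that phenotype can produce a type-A Rh+ child with a type-A mother.

Theo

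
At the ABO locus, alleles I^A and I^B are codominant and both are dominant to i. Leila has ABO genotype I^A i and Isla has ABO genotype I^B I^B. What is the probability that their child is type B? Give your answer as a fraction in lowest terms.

1/2

ABO cross I^A i × I^B I^B → offspring phenotypes: 1/2 B, 1/2 AB.
So P(type B) = 1/2.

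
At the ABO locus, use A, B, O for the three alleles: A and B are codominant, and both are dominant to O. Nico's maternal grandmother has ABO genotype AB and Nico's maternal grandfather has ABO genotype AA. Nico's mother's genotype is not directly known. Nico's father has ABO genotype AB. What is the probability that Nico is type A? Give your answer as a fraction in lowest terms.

Nico's mother's ABO genotype from AB × AA: 1/2 AA, 1/2 AB.
Crossing each possibility with the father AB and summing P(type A): 1/2·1/2 + 1/2·1/4 = 3/8.

3/8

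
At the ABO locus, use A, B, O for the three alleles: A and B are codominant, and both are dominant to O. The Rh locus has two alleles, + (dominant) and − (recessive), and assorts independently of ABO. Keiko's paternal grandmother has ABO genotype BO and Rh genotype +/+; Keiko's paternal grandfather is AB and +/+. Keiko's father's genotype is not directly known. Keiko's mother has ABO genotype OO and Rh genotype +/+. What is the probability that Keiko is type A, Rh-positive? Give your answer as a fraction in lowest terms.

1/4

Keiko's father's ABO genotype from BO × AB: 1/4 AB, 1/4 AO, 1/4 BB, 1/4 BO.
Crossing each possibility with the mother OO and summing P(type A): 1/4·1/2 + 1/4·1/2 + 1/4·0 + 1/4·0 = 1/4.
Similarly for Rh via the father's Rh distribution: P(Rh+) = 1.
Independent loci: 1/4 × 1 = 1/4.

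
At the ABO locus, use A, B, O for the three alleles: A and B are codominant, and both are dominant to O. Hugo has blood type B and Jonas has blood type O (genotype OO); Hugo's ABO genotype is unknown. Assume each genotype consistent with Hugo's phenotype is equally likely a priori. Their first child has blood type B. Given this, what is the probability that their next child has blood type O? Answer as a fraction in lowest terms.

1/6

Possible genotypes: Hugo ∈ {BB, BO}; Jonas ∈ {OO}.
Weight each parental genotype pair by prior × P(type-B child):
  BB × OO: posterior weight 2/3; P(next child type O) = 0.
  BO × OO: posterior weight 1/3; P(next child type O) = 1/2.
Weighted sum = 1/6.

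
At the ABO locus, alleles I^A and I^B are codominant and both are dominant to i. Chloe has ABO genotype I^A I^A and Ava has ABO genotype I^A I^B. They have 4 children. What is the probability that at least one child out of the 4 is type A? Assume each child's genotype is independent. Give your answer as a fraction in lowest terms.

ABO cross I^A I^A × I^A I^B → 1/2 A, 1/2 AB.
So P(type A) = 1/2 per child.
P(none) = (1/2)^4 = 1/16; P(at least one) = 1 − 1/16 = 15/16.

15/16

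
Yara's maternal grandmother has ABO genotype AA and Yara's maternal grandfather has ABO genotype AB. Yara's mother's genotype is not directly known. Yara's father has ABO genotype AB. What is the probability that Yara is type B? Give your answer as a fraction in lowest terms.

Yara's mother's ABO genotype from AA × AB: 1/2 AA, 1/2 AB.
Crossing each possibility with the father AB and summing P(type B): 1/2·0 + 1/2·1/4 = 1/8.

1/8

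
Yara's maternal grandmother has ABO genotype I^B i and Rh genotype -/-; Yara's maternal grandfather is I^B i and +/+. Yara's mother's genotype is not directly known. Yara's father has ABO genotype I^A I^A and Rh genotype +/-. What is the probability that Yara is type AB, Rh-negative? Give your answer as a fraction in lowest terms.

Yara's mother's ABO genotype from I^B i × I^B i: 1/4 I^B I^B, 1/2 I^B i, 1/4 i i.
Crossing each possibility with the father I^A I^A and summing P(type AB): 1/4·1 + 1/2·1/2 + 1/4·0 = 1/2.
Similarly for Rh via the mother's Rh distribution: P(Rh-) = 1/4.
Independent loci: 1/2 × 1/4 = 1/8.

1/8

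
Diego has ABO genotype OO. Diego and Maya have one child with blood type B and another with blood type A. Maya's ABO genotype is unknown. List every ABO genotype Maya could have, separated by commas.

AB

For each candidate genotype of Maya, check whether crossing it with OO can produce every observed child phenotype.
  AA → possible child types {A} ✗
  AB → possible child types {A, B} ✓
  AO → possible child types {O, A} ✗
  BB → possible child types {B} ✗
  BO → possible child types {O, B} ✗
  OO → possible child types {O} ✗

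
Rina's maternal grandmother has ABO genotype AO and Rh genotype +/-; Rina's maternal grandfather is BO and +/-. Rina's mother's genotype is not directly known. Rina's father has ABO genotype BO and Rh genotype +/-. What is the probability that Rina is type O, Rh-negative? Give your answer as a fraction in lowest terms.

1/16

Rina's mother's ABO genotype from AO × BO: 1/4 AB, 1/4 AO, 1/4 BO, 1/4 OO.
Crossing each possibility with the father BO and summing P(type O): 1/4·0 + 1/4·1/4 + 1/4·1/4 + 1/4·1/2 = 1/4.
Similarly for Rh via the mother's Rh distribution: P(Rh-) = 1/4.
Independent loci: 1/4 × 1/4 = 1/16.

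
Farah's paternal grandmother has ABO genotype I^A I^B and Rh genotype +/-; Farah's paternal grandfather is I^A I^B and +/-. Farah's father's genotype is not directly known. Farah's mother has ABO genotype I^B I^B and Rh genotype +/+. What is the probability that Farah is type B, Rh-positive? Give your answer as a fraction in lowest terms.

1/2

Farah's father's ABO genotype from I^A I^B × I^A I^B: 1/4 I^A I^A, 1/2 I^A I^B, 1/4 I^B I^B.
Crossing each possibility with the mother I^B I^B and summing P(type B): 1/4·0 + 1/2·1/2 + 1/4·1 = 1/2.
Similarly for Rh via the father's Rh distribution: P(Rh+) = 1.
Independent loci: 1/2 × 1 = 1/2.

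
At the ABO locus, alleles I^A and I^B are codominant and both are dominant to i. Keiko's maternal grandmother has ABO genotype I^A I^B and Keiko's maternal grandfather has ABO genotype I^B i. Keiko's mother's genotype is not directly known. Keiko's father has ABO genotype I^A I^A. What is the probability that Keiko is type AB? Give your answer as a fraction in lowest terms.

Keiko's mother's ABO genotype from I^A I^B × I^B i: 1/4 I^A I^B, 1/4 I^A i, 1/4 I^B I^B, 1/4 I^B i.
Crossing each possibility with the father I^A I^A and summing P(type AB): 1/4·1/2 + 1/4·0 + 1/4·1 + 1/4·1/2 = 1/2.

1/2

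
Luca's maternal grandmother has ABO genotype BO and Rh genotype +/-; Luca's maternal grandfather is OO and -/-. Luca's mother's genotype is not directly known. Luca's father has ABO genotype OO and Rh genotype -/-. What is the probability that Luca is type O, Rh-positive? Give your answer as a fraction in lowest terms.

Luca's mother's ABO genotype from BO × OO: 1/2 BO, 1/2 OO.
Crossing each possibility with the father OO and summing P(type O): 1/2·1/2 + 1/2·1 = 3/4.
Similarly for Rh via the mother's Rh distribution: P(Rh+) = 1/4.
Independent loci: 3/4 × 1/4 = 3/16.

3/16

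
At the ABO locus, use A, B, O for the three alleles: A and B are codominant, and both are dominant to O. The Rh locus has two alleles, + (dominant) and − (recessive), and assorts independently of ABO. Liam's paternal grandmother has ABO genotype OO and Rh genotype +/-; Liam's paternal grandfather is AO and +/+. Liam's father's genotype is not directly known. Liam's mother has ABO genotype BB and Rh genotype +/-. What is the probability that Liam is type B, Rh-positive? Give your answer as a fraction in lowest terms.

21/32

Liam's father's ABO genotype from OO × AO: 1/2 AO, 1/2 OO.
Crossing each possibility with the mother BB and summing P(type B): 1/2·1/2 + 1/2·1 = 3/4.
Similarly for Rh via the father's Rh distribution: P(Rh+) = 7/8.
Independent loci: 3/4 × 7/8 = 21/32.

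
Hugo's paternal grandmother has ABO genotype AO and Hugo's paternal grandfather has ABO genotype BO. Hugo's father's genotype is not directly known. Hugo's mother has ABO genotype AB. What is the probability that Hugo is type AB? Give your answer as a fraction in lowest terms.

Hugo's father's ABO genotype from AO × BO: 1/4 AB, 1/4 AO, 1/4 BO, 1/4 OO.
Crossing each possibility with the mother AB and summing P(type AB): 1/4·1/2 + 1/4·1/4 + 1/4·1/4 + 1/4·0 = 1/4.

1/4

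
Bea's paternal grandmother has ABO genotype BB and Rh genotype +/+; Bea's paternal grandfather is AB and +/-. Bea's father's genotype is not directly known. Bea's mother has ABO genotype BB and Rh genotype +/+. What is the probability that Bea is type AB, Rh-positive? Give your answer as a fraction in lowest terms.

1/4

Bea's father's ABO genotype from BB × AB: 1/2 AB, 1/2 BB.
Crossing each possibility with the mother BB and summing P(type AB): 1/2·1/2 + 1/2·0 = 1/4.
Similarly for Rh via the father's Rh distribution: P(Rh+) = 1.
Independent loci: 1/4 × 1 = 1/4.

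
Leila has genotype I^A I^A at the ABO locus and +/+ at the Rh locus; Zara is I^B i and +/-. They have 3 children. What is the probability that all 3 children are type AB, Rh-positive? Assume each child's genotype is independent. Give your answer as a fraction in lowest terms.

1/8

ABO cross I^A I^A × I^B i → 1/2 A, 1/2 AB.
Rh cross +/+ × +/- → 1 Rh+; so P(type AB, Rh-positive) = 1/2 × 1 = 1/2 per child.
All 3 independent: (1/2)^3 = 1/8.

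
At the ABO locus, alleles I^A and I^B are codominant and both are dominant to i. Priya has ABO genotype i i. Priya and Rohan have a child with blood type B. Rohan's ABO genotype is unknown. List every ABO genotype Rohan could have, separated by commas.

For each candidate genotype of Rohan, check whether crossing it with i i can produce every observed child phenotype.
  I^A I^A → possible child types {A} ✗
  I^A I^B → possible child types {A, B} ✓
  I^A i → possible child types {O, A} ✗
  I^B I^B → possible child types {B} ✓
  I^B i → possible child types {O, B} ✓
  i i → possible child types {O} ✗

I^A I^B, I^B I^B, I^B i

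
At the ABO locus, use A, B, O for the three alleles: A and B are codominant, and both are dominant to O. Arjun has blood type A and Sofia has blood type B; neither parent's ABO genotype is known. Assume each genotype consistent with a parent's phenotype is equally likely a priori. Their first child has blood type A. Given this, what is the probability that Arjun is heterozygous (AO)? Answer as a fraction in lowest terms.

Possible genotypes: Arjun ∈ {AA, AO}; Sofia ∈ {BB, BO}.
Weight each parental genotype pair by prior × P(type-A child):
  AA × BO: posterior weight 2/3.
  AO × BO: posterior weight 1/3.
Sum the posterior weight over pairs where Arjun is AO: 1/3.

1/3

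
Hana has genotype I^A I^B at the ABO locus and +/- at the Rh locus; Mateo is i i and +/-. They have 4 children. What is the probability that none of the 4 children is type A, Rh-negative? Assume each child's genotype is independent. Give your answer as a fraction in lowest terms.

ABO cross I^A I^B × i i → 1/2 A, 1/2 B.
Rh cross +/- × +/- → 3/4 Rh+, 1/4 Rh-; so P(type A, Rh-negative) = 1/2 × 1/4 = 1/8 per child.
P(not type A, Rh-negative) = 7/8 for one child; (7/8)^4 = 2401/4096.

2401/4096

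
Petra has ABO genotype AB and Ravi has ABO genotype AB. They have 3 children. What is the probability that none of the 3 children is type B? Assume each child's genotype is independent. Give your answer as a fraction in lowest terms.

ABO cross AB × AB → 1/4 A, 1/4 B, 1/2 AB.
So P(type B) = 1/4 per child.
P(not type B) = 3/4 for one child; (3/4)^3 = 27/64.

27/64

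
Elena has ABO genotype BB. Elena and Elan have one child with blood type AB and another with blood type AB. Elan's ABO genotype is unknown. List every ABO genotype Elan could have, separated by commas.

AA, AB, AO

For each candidate genotype of Elan, check whether crossing it with BB can produce every observed child phenotype.
  AA → possible child types {AB} ✓
  AB → possible child types {B, AB} ✓
  AO → possible child types {B, AB} ✓
  BB → possible child types {B} ✗
  BO → possible child types {B} ✗
  OO → possible child types {B} ✗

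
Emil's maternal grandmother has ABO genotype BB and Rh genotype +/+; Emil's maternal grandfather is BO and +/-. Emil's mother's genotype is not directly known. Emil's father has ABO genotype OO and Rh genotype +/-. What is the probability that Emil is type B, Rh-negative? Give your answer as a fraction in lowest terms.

Emil's mother's ABO genotype from BB × BO: 1/2 BB, 1/2 BO.
Crossing each possibility with the father OO and summing P(type B): 1/2·1 + 1/2·1/2 = 3/4.
Similarly for Rh via the mother's Rh distribution: P(Rh-) = 1/8.
Independent loci: 3/4 × 1/8 = 3/32.

3/32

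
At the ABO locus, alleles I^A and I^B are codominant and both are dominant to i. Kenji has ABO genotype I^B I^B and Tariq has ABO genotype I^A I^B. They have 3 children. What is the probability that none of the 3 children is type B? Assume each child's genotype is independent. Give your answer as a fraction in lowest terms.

1/8

ABO cross I^B I^B × I^A I^B → 1/2 B, 1/2 AB.
So P(type B) = 1/2 per child.
P(not type B) = 1/2 for one child; (1/2)^3 = 1/8.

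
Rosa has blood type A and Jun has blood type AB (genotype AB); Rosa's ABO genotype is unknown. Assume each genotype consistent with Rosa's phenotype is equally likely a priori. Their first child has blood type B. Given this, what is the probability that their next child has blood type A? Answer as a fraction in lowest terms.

1/2

Possible genotypes: Rosa ∈ {AA, AO}; Jun ∈ {AB}.
Weight each parental genotype pair by prior × P(type-B child):
  AO × AB: posterior weight 1; P(next child type A) = 1/2.
Weighted sum = 1/2.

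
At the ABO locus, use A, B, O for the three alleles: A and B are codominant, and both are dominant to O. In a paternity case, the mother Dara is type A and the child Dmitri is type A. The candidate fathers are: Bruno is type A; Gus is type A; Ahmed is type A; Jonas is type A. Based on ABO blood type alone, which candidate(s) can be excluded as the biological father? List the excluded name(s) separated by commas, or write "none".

none

A candidate is excluded only if no genotype consistent with his phenotype could produce a type A child with a type A mother.
Every candidate has at least one consistent genotype combination, so none can be excluded.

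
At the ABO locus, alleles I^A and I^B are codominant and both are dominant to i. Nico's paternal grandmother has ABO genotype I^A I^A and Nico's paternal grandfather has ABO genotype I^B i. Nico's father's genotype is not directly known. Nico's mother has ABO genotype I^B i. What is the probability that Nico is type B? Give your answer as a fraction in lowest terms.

Nico's father's ABO genotype from I^A I^A × I^B i: 1/2 I^A I^B, 1/2 I^A i.
Crossing each possibility with the mother I^B i and summing P(type B): 1/2·1/2 + 1/2·1/4 = 3/8.

3/8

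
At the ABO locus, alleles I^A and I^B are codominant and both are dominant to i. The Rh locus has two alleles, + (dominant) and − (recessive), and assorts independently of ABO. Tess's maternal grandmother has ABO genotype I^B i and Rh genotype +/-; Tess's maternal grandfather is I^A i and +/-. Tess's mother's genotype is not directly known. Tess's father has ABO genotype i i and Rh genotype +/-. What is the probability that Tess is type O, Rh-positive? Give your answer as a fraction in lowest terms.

3/8

Tess's mother's ABO genotype from I^B i × I^A i: 1/4 I^A I^B, 1/4 I^A i, 1/4 I^B i, 1/4 i i.
Crossing each possibility with the father i i and summing P(type O): 1/4·0 + 1/4·1/2 + 1/4·1/2 + 1/4·1 = 1/2.
Similarly for Rh via the mother's Rh distribution: P(Rh+) = 3/4.
Independent loci: 1/2 × 3/4 = 3/8.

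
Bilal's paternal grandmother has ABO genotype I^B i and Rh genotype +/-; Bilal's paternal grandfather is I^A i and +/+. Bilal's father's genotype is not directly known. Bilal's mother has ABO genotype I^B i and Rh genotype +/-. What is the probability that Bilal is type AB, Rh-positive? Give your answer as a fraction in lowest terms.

7/64

Bilal's father's ABO genotype from I^B i × I^A i: 1/4 I^A I^B, 1/4 I^A i, 1/4 I^B i, 1/4 i i.
Crossing each possibility with the mother I^B i and summing P(type AB): 1/4·1/4 + 1/4·1/4 + 1/4·0 + 1/4·0 = 1/8.
Similarly for Rh via the father's Rh distribution: P(Rh+) = 7/8.
Independent loci: 1/8 × 7/8 = 7/64.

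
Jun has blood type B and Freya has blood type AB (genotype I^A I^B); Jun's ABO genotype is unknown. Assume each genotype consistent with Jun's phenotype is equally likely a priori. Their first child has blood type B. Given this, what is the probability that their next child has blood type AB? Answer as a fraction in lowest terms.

Possible genotypes: Jun ∈ {I^B I^B, I^B i}; Freya ∈ {I^A I^B}.
Weight each parental genotype pair by prior × P(type-B child):
  I^B I^B × I^A I^B: posterior weight 1/2; P(next child type AB) = 1/2.
  I^B i × I^A I^B: posterior weight 1/2; P(next child type AB) = 1/4.
Weighted sum = 3/8.

3/8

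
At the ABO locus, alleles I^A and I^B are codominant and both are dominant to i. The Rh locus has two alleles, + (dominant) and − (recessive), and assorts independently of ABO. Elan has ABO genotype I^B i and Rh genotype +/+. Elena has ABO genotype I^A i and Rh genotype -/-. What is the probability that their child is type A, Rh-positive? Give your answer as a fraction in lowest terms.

ABO cross I^B i × I^A i → offspring phenotypes: 1/4 O, 1/4 A, 1/4 B, 1/4 AB.
Rh cross +/+ × -/- → 1 Rh+.
Independent loci: P(type A, Rh-positive) = 1/4 × 1 = 1/4.

1/4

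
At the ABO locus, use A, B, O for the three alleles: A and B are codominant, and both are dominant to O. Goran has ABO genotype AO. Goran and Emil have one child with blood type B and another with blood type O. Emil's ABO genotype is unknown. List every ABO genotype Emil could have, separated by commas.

BO

For each candidate genotype of Emil, check whether crossing it with AO can produce every observed child phenotype.
  AA → possible child types {A} ✗
  AB → possible child types {A, B, AB} ✗
  AO → possible child types {O, A} ✗
  BB → possible child types {B, AB} ✗
  BO → possible child types {O, A, B, AB} ✓
  OO → possible child types {O, A} ✗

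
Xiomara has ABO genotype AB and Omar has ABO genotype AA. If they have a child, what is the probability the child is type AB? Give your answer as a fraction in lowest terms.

1/2

ABO cross AB × AA → offspring phenotypes: 1/2 A, 1/2 AB.
So P(type AB) = 1/2.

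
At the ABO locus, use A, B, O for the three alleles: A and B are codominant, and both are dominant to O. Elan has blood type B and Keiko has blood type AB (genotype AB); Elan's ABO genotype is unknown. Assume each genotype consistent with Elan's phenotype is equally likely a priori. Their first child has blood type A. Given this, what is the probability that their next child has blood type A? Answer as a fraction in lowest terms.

1/4

Possible genotypes: Elan ∈ {BB, BO}; Keiko ∈ {AB}.
Weight each parental genotype pair by prior × P(type-A child):
  BO × AB: posterior weight 1; P(next child type A) = 1/4.
Weighted sum = 1/4.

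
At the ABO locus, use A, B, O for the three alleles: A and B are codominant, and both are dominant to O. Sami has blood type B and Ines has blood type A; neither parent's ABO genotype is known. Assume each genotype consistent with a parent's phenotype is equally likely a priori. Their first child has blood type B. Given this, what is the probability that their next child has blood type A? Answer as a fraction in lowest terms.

Possible genotypes: Sami ∈ {BB, BO}; Ines ∈ {AA, AO}.
Weight each parental genotype pair by prior × P(type-B child):
  BB × AO: posterior weight 2/3; P(next child type A) = 0.
  BO × AO: posterior weight 1/3; P(next child type A) = 1/4.
Weighted sum = 1/12.

1/12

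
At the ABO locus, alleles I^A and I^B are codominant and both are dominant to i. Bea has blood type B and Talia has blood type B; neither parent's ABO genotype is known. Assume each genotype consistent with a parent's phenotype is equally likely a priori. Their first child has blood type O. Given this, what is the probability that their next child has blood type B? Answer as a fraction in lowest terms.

Possible genotypes: Bea ∈ {I^B I^B, I^B i}; Talia ∈ {I^B I^B, I^B i}.
Weight each parental genotype pair by prior × P(type-O child):
  I^B i × I^B i: posterior weight 1; P(next child type B) = 3/4.
Weighted sum = 3/4.

3/4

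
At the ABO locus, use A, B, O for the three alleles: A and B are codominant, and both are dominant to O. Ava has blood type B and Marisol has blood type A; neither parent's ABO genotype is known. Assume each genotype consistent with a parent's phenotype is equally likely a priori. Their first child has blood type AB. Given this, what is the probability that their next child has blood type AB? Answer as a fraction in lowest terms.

25/36

Possible genotypes: Ava ∈ {BB, BO}; Marisol ∈ {AA, AO}.
Weight each parental genotype pair by prior × P(type-AB child):
  BB × AA: posterior weight 4/9; P(next child type AB) = 1.
  BB × AO: posterior weight 2/9; P(next child type AB) = 1/2.
  BO × AA: posterior weight 2/9; P(next child type AB) = 1/2.
  BO × AO: posterior weight 1/9; P(next child type AB) = 1/4.
Weighted sum = 25/36.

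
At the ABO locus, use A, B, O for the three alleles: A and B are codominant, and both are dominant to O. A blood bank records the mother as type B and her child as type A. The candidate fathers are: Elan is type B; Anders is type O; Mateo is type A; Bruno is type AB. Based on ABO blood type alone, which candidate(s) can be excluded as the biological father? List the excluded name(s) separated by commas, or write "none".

Elan, Anders

A candidate is excluded only if no genotype consistent with his phenotype could produce a type A child with a type B mother.
Elan (type B): no genotype consistent with that phenotype can produce a type-A child with a type-B mother.
Anders (type O): no genotype consistent with that phenotype can produce a type-A child with a type-B mother.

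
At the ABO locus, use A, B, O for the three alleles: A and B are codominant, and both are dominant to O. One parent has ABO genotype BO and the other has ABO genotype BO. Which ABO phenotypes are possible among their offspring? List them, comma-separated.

O, B

Gametes from BO × BO give offspring ABO genotypes BB, BO, OO, i.e. phenotypes O, B.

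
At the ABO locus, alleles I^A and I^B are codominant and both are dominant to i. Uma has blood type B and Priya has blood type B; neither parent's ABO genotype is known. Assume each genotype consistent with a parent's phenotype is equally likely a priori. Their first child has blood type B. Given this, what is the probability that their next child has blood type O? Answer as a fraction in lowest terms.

Possible genotypes: Uma ∈ {I^B I^B, I^B i}; Priya ∈ {I^B I^B, I^B i}.
Weight each parental genotype pair by prior × P(type-B child):
  I^B I^B × I^B I^B: posterior weight 4/15; P(next child type O) = 0.
  I^B I^B × I^B i: posterior weight 4/15; P(next child type O) = 0.
  I^B i × I^B I^B: posterior weight 4/15; P(next child type O) = 0.
  I^B i × I^B i: posterior weight 1/5; P(next child type O) = 1/4.
Weighted sum = 1/20.

1/20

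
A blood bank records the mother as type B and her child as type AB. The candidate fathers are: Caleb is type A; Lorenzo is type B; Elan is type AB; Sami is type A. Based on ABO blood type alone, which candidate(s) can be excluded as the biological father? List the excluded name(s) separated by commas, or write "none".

A candidate is excluded only if no genotype consistent with his phenotype could produce a type AB child with a type B mother.
Lorenzo (type B): no genotype consistent with that phenotype can produce a type-AB child with a type-B mother.

Lorenzo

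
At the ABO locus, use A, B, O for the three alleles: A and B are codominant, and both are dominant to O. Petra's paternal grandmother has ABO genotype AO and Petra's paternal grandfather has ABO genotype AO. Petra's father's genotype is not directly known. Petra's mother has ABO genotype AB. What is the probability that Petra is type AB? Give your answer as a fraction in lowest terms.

Petra's father's ABO genotype from AO × AO: 1/4 AA, 1/2 AO, 1/4 OO.
Crossing each possibility with the mother AB and summing P(type AB): 1/4·1/2 + 1/2·1/4 + 1/4·0 = 1/4.

1/4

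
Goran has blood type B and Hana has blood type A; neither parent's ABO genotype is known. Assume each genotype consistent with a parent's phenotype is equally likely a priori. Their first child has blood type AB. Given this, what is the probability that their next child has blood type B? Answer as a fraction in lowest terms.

Possible genotypes: Goran ∈ {I^B I^B, I^B i}; Hana ∈ {I^A I^A, I^A i}.
Weight each parental genotype pair by prior × P(type-AB child):
  I^B I^B × I^A I^A: posterior weight 4/9; P(next child type B) = 0.
  I^B I^B × I^A i: posterior weight 2/9; P(next child type B) = 1/2.
  I^B i × I^A I^A: posterior weight 2/9; P(next child type B) = 0.
  I^B i × I^A i: posterior weight 1/9; P(next child type B) = 1/4.
Weighted sum = 5/36.

5/36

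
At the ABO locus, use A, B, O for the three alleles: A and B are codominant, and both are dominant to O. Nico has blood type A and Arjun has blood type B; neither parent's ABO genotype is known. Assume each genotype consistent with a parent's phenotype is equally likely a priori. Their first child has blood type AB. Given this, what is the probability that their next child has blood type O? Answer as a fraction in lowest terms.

1/36

Possible genotypes: Nico ∈ {AA, AO}; Arjun ∈ {BB, BO}.
Weight each parental genotype pair by prior × P(type-AB child):
  AA × BB: posterior weight 4/9; P(next child type O) = 0.
  AA × BO: posterior weight 2/9; P(next child type O) = 0.
  AO × BB: posterior weight 2/9; P(next child type O) = 0.
  AO × BO: posterior weight 1/9; P(next child type O) = 1/4.
Weighted sum = 1/36.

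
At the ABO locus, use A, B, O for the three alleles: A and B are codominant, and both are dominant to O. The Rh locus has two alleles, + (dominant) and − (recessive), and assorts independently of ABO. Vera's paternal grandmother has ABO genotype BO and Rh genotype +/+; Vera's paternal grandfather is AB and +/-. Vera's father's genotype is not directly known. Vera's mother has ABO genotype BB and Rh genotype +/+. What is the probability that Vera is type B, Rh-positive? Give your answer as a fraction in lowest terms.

3/4

Vera's father's ABO genotype from BO × AB: 1/4 AB, 1/4 AO, 1/4 BB, 1/4 BO.
Crossing each possibility with the mother BB and summing P(type B): 1/4·1/2 + 1/4·1/2 + 1/4·1 + 1/4·1 = 3/4.
Similarly for Rh via the father's Rh distribution: P(Rh+) = 1.
Independent loci: 3/4 × 1 = 3/4.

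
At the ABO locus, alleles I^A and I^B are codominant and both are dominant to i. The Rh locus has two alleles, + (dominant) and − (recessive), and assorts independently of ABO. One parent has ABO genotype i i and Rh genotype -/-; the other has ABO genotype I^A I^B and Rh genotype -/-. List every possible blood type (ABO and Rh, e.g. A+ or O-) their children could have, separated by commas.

Gametes from i i × I^A I^B give offspring ABO genotypes I^A i, I^B i, i.e. phenotypes A, B.
Rh cross -/- × -/- → phenotypes Rh-.
Combining independently: A-, B-.

A-, B-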